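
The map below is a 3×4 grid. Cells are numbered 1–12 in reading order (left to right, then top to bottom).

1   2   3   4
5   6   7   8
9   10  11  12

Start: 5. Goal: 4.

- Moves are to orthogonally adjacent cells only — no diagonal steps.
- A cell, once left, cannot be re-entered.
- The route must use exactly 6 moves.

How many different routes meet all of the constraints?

14

Need simple routes of exactly 6 moves from 5 to 4 (Manhattan distance 4, so 1 moves are spent on a detour and 1 undoing it).
Branch systematically from the start, pruning whenever the remaining move budget drops below the Manhattan distance to 4 or differs from it in parity. Grouping the completions by first move — via 1: 3; via 9: 6; via 6: 5 — and summing: 3 + 6 + 5 = 14.
That gives 14 routes.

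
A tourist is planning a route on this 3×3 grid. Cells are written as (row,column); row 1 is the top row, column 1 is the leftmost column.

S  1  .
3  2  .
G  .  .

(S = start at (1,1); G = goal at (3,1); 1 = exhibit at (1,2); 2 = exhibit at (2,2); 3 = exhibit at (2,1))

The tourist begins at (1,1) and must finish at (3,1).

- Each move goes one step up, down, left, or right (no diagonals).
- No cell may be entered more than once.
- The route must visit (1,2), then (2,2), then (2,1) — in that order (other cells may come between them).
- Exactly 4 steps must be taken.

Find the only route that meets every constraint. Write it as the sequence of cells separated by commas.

(1,1), (1,2), (2,2), (2,1), (3,1)

The waypoints must appear in the order (1,2), (2,2), (2,1), with no cell reused.
Route from (1,1): right to (1,2), down to (2,2), left to (2,1), down to (3,1) — 4 moves in all.
Check: order respected (1 at step 1, 2 at step 2, 3 at step 3); 4 moves as required.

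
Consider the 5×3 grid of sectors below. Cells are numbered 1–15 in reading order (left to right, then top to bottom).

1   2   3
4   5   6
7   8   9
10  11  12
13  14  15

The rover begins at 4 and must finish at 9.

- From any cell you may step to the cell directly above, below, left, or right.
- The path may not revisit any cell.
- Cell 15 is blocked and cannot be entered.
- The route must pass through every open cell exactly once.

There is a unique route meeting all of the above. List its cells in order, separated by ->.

Need to visit all 14 open cells exactly once, starting at 4 and ending at 9.
Cell 1 has only two open neighbours (4 and 2), so the path must pass straight through it: one of those is the cell it's entered from and the other is where it exits.
Route from 4: up 1 to 1, right 2 to 3, down 1 to 6, left 1 to 5, down 1 to 8, left 1 to 7, down 2 to 13, right 1 to 14, up 1 to 11, right 1 to 12, up 1 to 9 — 13 moves in all.
Check: all 14 open cells covered.

4 -> 1 -> 2 -> 3 -> 6 -> 5 -> 8 -> 7 -> 10 -> 13 -> 14 -> 11 -> 12 -> 9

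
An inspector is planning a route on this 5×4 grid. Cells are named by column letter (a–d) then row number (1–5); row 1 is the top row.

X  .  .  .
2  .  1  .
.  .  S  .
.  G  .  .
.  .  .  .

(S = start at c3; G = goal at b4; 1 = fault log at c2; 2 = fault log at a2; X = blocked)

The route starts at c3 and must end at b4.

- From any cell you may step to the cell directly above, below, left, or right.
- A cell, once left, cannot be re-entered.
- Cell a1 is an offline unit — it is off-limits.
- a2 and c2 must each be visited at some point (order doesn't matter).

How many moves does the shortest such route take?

6

Any route passes through a2 and c2 in some order between c3 and b4. Summing Manhattan distances along each leg and taking the cheapest ordering (c3 → c2 → a2 → b4) gives a lower bound of 1 + 2 + 3 = 6 moves.
A route of 6 moves achieves this: c3 → c2 → b2 → a2 → a3 → a4 → b4.
Since 6 matches the lower bound, it is optimal.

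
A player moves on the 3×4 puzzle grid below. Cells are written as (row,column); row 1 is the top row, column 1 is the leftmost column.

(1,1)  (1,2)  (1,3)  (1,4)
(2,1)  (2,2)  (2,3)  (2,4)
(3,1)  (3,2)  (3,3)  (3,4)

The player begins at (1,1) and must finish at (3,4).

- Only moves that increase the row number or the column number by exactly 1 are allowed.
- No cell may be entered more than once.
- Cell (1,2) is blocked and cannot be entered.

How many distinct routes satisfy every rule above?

A right/down-only route from (1,1) to (3,4) makes exactly 2 down-moves and 3 right-moves in some order.
With no other constraints that would be C(5,2) = 10 routes.
Subtract routes through each blocked cell (inclusion–exclusion for overlaps): − through (1,2): 6 → 4.
That gives 4 routes.

4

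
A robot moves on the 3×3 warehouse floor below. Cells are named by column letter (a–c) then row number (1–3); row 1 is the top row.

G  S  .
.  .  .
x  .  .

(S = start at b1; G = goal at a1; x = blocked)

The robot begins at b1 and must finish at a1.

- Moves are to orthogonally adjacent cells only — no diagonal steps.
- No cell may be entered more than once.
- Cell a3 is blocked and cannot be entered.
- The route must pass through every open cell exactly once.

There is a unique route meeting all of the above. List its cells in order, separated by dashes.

Need to visit all 8 open cells exactly once, starting at b1 and ending at a1.
Cell a2 has only two open neighbours (a1 and b2), so the path must pass straight through it: one of those is the cell it's entered from and the other is where it exits.
Route from b1: right 1 to c1, down 2 to c3, left 1 to b3, up 1 to b2, left 1 to a2, up 1 to a1 — 7 moves in all.
Check: all 8 open cells covered.

b1 - c1 - c2 - c3 - b3 - b2 - a2 - a1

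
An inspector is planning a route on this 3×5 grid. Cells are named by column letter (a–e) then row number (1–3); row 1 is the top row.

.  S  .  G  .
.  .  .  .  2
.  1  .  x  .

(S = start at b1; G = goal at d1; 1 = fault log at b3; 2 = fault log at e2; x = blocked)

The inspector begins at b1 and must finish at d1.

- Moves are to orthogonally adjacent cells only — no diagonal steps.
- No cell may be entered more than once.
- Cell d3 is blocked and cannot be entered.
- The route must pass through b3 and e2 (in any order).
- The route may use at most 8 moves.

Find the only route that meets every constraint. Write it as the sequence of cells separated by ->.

b1 -> b2 -> b3 -> c3 -> c2 -> d2 -> e2 -> e1 -> d1

The budget equals the shortest possible length, so every move has to be on a shortest route through the required cells.
Route from b1: down 2 to b3, right 1 to c3, up 1 to c2, right 2 to e2, up 1 to e1, left 1 to d1 — 8 moves in all.
Check: all required cells visited; 8 ≤ 8 moves.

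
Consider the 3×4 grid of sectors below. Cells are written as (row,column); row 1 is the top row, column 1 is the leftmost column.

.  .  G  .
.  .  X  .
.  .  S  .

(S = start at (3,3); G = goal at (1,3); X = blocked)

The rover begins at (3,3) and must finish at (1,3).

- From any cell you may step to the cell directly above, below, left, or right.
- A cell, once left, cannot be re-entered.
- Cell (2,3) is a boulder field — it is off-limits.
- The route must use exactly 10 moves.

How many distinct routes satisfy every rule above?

0

Need simple routes of exactly 10 moves from (3,3) to (1,3) (Manhattan distance 2, so 4 moves are spent on a detour and 4 undoing it).
No route satisfies every constraint, so the count is 0.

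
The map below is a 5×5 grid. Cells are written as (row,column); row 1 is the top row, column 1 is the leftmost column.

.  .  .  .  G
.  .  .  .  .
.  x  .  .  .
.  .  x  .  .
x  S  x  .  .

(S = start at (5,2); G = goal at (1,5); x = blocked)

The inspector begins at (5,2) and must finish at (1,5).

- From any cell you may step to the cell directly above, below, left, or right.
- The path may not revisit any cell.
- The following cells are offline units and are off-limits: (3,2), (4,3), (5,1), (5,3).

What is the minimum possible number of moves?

9

The Manhattan distance from (5,2) to (1,5) is |5−1| + |2−5| = 7, so at least 7 moves are needed.
That bound ignores the blocked cells. Measuring each leg by the fewest moves that actually steer around them ((5,2)→(1,5): 9) raises the lower bound to 9.
A route of 9 moves exists: (5,2) → (4,2) → (4,1) → (3,1) → (2,1) → (1,1) → (1,2) → (1,3) → (1,4) → (1,5).
Since 9 matches that lower bound, it is optimal.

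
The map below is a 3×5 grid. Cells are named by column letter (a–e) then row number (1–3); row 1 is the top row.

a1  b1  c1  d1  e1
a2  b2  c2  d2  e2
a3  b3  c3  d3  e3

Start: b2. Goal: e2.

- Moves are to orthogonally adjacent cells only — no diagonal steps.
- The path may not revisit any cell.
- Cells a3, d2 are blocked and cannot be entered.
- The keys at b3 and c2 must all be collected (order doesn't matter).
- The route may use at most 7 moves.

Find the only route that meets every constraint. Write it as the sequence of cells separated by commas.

b2, b3, c3, c2, c1, d1, e1, e2

The budget equals the shortest possible length, so every move has to be on a shortest route through the required cells.
Route from b2: down to b3, right to c3, 2× up (reaching c1), 2× right (reaching e1), down to e2 — 7 moves in all.
Check: all required cells visited; 7 ≤ 7 moves.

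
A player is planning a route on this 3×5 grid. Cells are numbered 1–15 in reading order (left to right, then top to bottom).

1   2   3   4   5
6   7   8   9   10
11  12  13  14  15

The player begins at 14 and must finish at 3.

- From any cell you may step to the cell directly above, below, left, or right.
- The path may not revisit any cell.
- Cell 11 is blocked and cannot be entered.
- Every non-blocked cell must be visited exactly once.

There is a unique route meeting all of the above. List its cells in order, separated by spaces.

Need to visit all 14 open cells exactly once, starting at 14 and ending at 3.
Cell 12 has only two open neighbours (7 and 13), so the path must pass straight through it: one of those is the cell it's entered from and the other is where it exits.
Route from 14: right 1 to 15, up 2 to 5, left 1 to 4, down 1 to 9, left 1 to 8, down 1 to 13, left 1 to 12, up 1 to 7, left 1 to 6, up 1 to 1, right 2 to 3 — 13 moves in all.
Check: all 14 open cells covered.

14 15 10 5 4 9 8 13 12 7 6 1 2 3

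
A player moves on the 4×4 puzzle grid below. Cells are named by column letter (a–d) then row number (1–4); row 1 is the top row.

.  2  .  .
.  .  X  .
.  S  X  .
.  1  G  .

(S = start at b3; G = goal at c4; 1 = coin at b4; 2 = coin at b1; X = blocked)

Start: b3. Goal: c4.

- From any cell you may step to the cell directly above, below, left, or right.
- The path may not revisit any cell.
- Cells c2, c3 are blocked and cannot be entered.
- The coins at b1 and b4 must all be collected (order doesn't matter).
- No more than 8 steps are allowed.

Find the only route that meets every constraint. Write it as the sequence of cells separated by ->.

b3 -> b2 -> b1 -> a1 -> a2 -> a3 -> a4 -> b4 -> c4

The 8-move cap with required stops at b1, b4 leaves no slack for detours.
Route from b3: up 2 to b1, left 1 to a1, down 3 to a4, right 2 to c4 — 8 moves in all.
Check: all required cells visited; 8 ≤ 8 moves.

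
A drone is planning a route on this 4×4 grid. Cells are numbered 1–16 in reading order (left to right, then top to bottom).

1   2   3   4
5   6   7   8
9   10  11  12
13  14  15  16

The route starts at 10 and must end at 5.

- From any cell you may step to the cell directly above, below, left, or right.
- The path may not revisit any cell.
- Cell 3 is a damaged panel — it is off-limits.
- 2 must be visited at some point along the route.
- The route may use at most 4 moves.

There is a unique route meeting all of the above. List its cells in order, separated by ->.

The 4-move cap with required stops at 2 leaves no slack for detours.
Route from 10: up 2 to 2, left 1 to 1, down 1 to 5 — 4 moves in all.
Check: all required cells visited; 4 ≤ 4 moves.

10 -> 6 -> 2 -> 1 -> 5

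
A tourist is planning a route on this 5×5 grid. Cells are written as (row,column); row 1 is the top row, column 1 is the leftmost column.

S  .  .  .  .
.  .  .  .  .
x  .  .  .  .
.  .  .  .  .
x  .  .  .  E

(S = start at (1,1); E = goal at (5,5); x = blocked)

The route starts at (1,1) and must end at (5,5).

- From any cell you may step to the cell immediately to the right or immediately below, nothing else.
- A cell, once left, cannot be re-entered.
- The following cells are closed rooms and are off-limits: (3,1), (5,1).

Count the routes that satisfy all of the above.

55

A right/down-only route from (1,1) to (5,5) makes exactly 4 down-moves and 4 right-moves in some order.
With no other constraints that would be C(8,4) = 70 routes.
Subtract routes through each blocked cell (inclusion–exclusion for overlaps): − through (3,1): 15 − through (5,1): 1 + through (3,1)&(5,1): 1 → 55.
That gives 55 routes.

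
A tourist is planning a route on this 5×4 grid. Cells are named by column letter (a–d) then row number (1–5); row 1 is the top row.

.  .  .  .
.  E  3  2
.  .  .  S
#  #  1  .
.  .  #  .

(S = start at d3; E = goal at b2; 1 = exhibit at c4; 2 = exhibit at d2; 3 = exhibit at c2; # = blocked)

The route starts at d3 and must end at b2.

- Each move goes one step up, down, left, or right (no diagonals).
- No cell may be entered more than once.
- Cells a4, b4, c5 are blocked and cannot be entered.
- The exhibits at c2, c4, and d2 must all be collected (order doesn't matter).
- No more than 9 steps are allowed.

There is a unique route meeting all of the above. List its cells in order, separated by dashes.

d3 - d4 - c4 - c3 - c2 - d2 - d1 - c1 - b1 - b2

The budget equals the shortest possible length, so every move has to be on a shortest route through the required cells.
Route from d3: down 1 to d4, left 1 to c4, up 2 to c2, right 1 to d2, up 1 to d1, left 2 to b1, down 1 to b2 — 9 moves in all.
Check: all required cells visited; 9 ≤ 9 moves.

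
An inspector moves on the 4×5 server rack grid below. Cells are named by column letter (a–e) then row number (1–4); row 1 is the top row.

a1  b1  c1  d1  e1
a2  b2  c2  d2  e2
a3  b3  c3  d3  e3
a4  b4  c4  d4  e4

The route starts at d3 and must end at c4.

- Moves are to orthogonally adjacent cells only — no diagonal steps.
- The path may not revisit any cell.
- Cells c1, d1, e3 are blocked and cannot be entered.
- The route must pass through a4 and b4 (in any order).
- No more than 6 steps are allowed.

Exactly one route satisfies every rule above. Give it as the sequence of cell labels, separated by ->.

d3 -> c3 -> b3 -> a3 -> a4 -> b4 -> c4

The budget equals the shortest possible length, so every move has to be on a shortest route through the required cells.
Route from d3: left 3 to a3, down 1 to a4, right 2 to c4 — 6 moves in all.
Check: all required cells visited; 6 ≤ 6 moves.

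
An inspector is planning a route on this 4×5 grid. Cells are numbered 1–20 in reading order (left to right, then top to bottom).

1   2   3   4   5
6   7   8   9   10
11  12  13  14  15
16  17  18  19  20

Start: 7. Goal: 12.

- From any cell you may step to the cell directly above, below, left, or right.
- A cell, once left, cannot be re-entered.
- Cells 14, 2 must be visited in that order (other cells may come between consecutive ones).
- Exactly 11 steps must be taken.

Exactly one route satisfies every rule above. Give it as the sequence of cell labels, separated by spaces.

7 8 13 14 9 4 3 2 1 6 11 12

The waypoints must appear in the order 14, 2, with no cell reused.
Route from 7: right to 8, down to 13, right to 14, 2× up (reaching 4), 3× left (reaching 1), 2× down (reaching 11), right to 12 — 11 moves in all.
Check: order respected (14 at step 3, 2 at step 7); 11 moves as required.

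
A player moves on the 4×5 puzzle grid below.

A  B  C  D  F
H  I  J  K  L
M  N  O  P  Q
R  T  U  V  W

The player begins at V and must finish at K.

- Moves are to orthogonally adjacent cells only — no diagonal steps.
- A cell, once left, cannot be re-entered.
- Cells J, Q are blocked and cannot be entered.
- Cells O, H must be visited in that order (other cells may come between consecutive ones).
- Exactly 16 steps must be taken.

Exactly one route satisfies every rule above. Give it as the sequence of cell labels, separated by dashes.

V - P - O - U - T - R - M - N - I - H - A - B - C - D - F - L - K

The waypoints must appear in the order O, H, with no cell reused.
Route from V: up 1 to P, left 1 to O, down 1 to U, left 2 to R, up 1 to M, right 1 to N, up 1 to I, left 1 to H, up 1 to A, right 4 to F, down 1 to L, left 1 to K — 16 moves in all.
Check: order respected (O at step 2, H at step 9); 16 moves as required.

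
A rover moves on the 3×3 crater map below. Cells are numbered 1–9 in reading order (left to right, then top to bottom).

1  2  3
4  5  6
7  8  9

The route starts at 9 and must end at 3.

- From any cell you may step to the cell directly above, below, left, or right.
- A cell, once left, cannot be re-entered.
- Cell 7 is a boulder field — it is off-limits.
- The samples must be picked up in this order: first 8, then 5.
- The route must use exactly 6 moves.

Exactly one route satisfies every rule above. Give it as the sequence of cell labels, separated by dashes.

The waypoints must appear in the order 8, 5, with no cell reused.
Route from 9: left 1 to 8, up 1 to 5, left 1 to 4, up 1 to 1, right 2 to 3 — 6 moves in all.
Check: order respected (8 at step 1, 5 at step 2); 6 moves as required.

9 - 8 - 5 - 4 - 1 - 2 - 3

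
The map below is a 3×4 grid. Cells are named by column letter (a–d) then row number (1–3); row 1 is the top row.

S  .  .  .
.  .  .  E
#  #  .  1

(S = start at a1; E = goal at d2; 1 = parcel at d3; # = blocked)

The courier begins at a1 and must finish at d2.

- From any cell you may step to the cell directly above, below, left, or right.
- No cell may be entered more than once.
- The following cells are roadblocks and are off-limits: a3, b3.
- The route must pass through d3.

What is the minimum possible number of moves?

Any route passes through d3 somewhere between a1 and d2. Summing Manhattan distances along the two legs (a1 → d3 → d2) gives a lower bound of 5 + 1 = 6 moves.
A route of 6 moves achieves this: a1 → a2 → b2 → c2 → c3 → d3 → d2.
Since 6 matches the lower bound, it is optimal.

6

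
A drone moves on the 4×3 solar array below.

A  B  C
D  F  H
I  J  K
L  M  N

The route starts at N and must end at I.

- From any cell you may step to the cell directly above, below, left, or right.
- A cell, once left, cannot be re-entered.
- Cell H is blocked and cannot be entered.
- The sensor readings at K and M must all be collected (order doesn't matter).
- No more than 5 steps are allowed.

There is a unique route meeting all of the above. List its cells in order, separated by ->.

N -> K -> J -> M -> L -> I

The 5-move cap with required stops at K, M leaves no slack for detours.
Route from N: up 1 to K, left 1 to J, down 1 to M, left 1 to L, up 1 to I — 5 moves in all.
Check: all required cells visited; 5 ≤ 5 moves.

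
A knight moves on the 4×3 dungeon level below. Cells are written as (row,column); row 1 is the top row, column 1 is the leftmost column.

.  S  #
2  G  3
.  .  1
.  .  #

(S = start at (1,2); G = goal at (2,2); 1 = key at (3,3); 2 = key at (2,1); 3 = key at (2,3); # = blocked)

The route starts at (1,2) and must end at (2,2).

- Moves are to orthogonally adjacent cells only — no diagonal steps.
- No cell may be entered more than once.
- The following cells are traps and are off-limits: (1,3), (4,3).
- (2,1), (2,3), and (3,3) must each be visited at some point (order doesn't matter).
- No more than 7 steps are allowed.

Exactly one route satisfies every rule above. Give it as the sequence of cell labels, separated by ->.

(1,2) -> (1,1) -> (2,1) -> (3,1) -> (3,2) -> (3,3) -> (2,3) -> (2,2)

Any route must reach (2,1), (2,3), and (3,3) and still end at (2,2) within 7 moves, so the order of the required stops is forced.
Route from (1,2): left to (1,1), 2× down (reaching (3,1)), 2× right (reaching (3,3)), up to (2,3), left to (2,2) — 7 moves in all.
Check: all required cells visited; 7 ≤ 7 moves.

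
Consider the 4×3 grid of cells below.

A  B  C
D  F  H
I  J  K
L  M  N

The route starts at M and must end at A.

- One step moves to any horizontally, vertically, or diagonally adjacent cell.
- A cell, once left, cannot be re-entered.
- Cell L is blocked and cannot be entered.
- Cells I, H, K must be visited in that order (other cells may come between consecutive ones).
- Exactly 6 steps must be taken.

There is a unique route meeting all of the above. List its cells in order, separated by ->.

M -> I -> J -> H -> K -> F -> A

The waypoints must appear in the order I, H, K, with no cell reused.
Route from M: up-left 1 to I, right 1 to J, up-right 1 to H, down 1 to K, up-left 2 to A — 6 moves in all.
Check: order respected (I at step 1, H at step 3, K at step 4); 6 moves as required.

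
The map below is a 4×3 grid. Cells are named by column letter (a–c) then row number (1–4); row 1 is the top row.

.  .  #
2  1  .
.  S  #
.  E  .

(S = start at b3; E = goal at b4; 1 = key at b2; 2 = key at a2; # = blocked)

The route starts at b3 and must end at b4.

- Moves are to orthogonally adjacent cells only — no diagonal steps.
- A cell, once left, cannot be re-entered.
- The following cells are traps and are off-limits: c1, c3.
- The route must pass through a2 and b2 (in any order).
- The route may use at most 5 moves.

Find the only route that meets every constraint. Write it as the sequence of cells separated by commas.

b3, b2, a2, a3, a4, b4

The budget equals the shortest possible length, so every move has to be on a shortest route through the required cells.
Route from b3: up 1 to b2, left 1 to a2, down 2 to a4, right 1 to b4 — 5 moves in all.
Check: all required cells visited; 5 ≤ 5 moves.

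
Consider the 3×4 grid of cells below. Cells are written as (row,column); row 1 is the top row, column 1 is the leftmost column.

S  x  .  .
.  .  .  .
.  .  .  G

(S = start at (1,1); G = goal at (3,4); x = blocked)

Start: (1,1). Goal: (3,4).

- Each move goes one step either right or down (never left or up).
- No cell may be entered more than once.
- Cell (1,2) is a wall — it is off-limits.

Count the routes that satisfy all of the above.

4

A right/down-only route from (1,1) to (3,4) makes exactly 2 down-moves and 3 right-moves in some order.
With no other constraints that would be C(5,2) = 10 routes.
Subtract routes through each blocked cell (inclusion–exclusion for overlaps): − through (1,2): 6 → 4.
That gives 4 routes.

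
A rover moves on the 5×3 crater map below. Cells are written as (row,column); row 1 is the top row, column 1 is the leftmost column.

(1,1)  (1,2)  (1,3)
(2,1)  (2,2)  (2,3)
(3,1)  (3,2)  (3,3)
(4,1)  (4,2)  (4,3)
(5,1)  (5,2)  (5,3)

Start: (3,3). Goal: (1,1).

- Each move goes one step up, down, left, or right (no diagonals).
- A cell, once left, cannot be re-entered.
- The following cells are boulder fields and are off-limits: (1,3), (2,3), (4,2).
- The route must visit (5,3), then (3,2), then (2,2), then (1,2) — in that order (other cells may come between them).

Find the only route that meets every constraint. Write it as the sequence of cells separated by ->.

(3,3) -> (4,3) -> (5,3) -> (5,2) -> (5,1) -> (4,1) -> (3,1) -> (3,2) -> (2,2) -> (1,2) -> (1,1)

The waypoints must appear in the order (5,3), (3,2), (2,2), (1,2), with no cell reused.
Route from (3,3): down 2 to (5,3), left 2 to (5,1), up 2 to (3,1), right 1 to (3,2), up 2 to (1,2), left 1 to (1,1) — 10 moves in all.
Check: order respected ((5,3) at step 2, (3,2) at step 7, (2,2) at step 8, (1,2) at step 9).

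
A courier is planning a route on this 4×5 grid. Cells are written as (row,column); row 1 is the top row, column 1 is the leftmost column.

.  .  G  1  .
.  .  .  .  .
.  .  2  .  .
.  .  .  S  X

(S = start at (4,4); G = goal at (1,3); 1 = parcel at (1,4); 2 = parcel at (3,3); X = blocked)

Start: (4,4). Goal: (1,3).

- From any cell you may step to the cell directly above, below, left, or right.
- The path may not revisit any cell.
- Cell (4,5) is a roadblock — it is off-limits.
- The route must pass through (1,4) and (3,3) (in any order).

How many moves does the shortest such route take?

Any route passes through (1,4) and (3,3) in some order between (4,4) and (1,3). Summing Manhattan distances along each leg and taking the cheapest ordering ((4,4) → (3,3) → (1,4) → (1,3)) gives a lower bound of 2 + 3 + 1 = 6 moves.
A route of 6 moves achieves this: (4,4) → (3,4) → (3,3) → (2,3) → (2,4) → (1,4) → (1,3).
Since 6 matches the lower bound, it is optimal.

6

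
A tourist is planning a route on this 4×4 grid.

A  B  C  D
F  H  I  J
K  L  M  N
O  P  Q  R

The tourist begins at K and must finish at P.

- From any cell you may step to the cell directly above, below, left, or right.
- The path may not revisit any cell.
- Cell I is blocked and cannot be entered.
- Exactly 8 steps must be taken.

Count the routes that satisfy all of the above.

Need simple routes of exactly 8 moves from K to P (Manhattan distance 2, so 3 moves are spent on a detour and 3 undoing it).
Enumerating: K F A B H L M Q P | K F H L M N R Q P.
That gives 2 routes.

2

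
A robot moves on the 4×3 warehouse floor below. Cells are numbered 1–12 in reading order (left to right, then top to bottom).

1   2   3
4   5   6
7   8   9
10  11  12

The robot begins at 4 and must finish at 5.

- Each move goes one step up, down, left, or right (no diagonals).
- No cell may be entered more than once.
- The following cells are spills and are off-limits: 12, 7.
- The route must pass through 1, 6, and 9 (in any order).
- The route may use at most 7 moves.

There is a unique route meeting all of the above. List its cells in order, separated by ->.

4 -> 1 -> 2 -> 3 -> 6 -> 9 -> 8 -> 5

The 7-move cap with required stops at 1, 6, 9 leaves no slack for detours.
Route from 4: up 1 to 1, right 2 to 3, down 2 to 9, left 1 to 8, up 1 to 5 — 7 moves in all.
Check: all required cells visited; 7 ≤ 7 moves.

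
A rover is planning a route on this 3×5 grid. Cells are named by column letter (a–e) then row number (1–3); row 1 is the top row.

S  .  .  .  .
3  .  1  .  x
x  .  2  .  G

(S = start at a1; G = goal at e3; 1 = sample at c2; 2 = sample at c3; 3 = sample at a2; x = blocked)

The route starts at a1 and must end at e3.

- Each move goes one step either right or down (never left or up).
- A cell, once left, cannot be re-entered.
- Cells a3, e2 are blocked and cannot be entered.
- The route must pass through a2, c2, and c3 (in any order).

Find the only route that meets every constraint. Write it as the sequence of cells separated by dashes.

Moves only go right or down, so the column and row indices never decrease.
Route from a1: down to a2, 2× right (reaching c2), down to c3, 2× right (reaching e3) — 6 moves in all.
Check: all required cells visited.

a1 - a2 - b2 - c2 - c3 - d3 - e3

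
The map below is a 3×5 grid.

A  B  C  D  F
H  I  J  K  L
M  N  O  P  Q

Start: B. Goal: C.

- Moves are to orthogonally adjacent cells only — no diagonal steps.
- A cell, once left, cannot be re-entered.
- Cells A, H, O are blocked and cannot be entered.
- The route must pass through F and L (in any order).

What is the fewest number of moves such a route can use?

Any route passes through F and L in some order between B and C. Summing Manhattan distances along each leg and taking the cheapest ordering (B → F → L → C) gives a lower bound of 3 + 1 + 3 = 7 moves.
A route of 7 moves achieves this: B → I → J → K → L → F → D → C.
Since 7 matches the lower bound, it is optimal.

7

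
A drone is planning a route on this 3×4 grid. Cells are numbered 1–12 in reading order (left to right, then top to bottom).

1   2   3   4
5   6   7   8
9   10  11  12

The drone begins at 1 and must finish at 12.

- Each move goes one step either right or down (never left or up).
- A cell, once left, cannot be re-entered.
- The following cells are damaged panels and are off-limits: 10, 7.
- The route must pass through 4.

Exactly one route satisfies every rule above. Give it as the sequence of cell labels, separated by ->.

1 -> 2 -> 3 -> 4 -> 8 -> 12

Moves only go right or down, so the column and row indices never decrease.
Route from 1: right 3 to 4, down 2 to 12 — 5 moves in all.
Check: all required cells visited.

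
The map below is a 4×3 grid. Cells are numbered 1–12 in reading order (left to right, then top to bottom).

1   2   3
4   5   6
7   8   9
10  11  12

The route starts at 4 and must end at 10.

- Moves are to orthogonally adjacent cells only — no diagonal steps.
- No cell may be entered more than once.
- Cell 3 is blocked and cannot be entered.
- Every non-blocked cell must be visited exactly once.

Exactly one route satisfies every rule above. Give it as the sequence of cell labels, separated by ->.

Need to visit all 11 open cells exactly once, starting at 4 and ending at 10.
Cell 12 has only two open neighbours (9 and 11), so the path must pass straight through it: one of those is the cell it's entered from and the other is where it exits.
Route from 4: up to 1, right to 2, down to 5, right to 6, 2× down (reaching 12), left to 11, up to 8, left to 7, down to 10 — 10 moves in all.
Check: all 11 open cells covered.

4 -> 1 -> 2 -> 5 -> 6 -> 9 -> 12 -> 11 -> 8 -> 7 -> 10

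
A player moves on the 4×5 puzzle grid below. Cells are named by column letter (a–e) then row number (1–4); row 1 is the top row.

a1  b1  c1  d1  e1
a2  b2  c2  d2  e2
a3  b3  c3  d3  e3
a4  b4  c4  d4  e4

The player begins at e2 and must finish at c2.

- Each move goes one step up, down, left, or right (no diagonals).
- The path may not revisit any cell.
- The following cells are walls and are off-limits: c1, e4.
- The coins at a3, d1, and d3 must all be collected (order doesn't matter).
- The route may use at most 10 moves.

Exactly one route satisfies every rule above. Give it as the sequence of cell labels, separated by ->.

Any route must reach a3, d1, and d3 and still end at c2 within 10 moves, so the order of the required stops is forced.
Route from e2: up to e1, left to d1, 2× down (reaching d3), 3× left (reaching a3), up to a2, 2× right (reaching c2) — 10 moves in all.
Check: all required cells visited; 10 ≤ 10 moves.

e2 -> e1 -> d1 -> d2 -> d3 -> c3 -> b3 -> a3 -> a2 -> b2 -> c2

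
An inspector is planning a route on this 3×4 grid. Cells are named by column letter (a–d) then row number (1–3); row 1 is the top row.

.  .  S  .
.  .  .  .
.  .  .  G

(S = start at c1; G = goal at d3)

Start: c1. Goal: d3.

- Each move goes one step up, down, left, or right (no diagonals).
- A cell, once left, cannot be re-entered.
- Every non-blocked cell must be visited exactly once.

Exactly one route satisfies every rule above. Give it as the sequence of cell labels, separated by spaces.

Need to visit all 12 open cells exactly once, starting at c1 and ending at d3.
Route from c1: right to d1, down to d2, 2× left (reaching b2), up to b1, left to a1, 2× down (reaching a3), 3× right (reaching d3) — 11 moves in all.
Check: all 12 open cells covered.

c1 d1 d2 c2 b2 b1 a1 a2 a3 b3 c3 d3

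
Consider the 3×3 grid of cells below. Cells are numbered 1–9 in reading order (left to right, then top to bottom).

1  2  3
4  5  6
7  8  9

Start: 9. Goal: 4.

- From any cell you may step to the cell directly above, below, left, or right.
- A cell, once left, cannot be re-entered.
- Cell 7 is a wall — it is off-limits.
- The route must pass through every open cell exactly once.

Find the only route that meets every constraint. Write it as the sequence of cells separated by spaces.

Need to visit all 8 open cells exactly once, starting at 9 and ending at 4.
Cell 8 has only two open neighbours (5 and 9), so the path must pass straight through it: one of those is the cell it's entered from and the other is where it exits.
Route from 9: left 1 to 8, up 1 to 5, right 1 to 6, up 1 to 3, left 2 to 1, down 1 to 4 — 7 moves in all.
Check: all 8 open cells covered.

9 8 5 6 3 2 1 4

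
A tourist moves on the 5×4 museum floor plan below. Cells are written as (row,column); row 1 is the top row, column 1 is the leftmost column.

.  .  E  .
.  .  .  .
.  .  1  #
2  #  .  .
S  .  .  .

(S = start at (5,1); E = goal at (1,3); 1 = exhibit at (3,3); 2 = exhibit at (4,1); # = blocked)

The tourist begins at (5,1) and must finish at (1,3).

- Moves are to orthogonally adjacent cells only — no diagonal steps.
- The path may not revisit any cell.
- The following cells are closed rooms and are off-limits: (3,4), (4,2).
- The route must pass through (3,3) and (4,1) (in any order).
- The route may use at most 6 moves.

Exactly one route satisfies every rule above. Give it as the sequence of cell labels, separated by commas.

The budget equals the shortest possible length, so every move has to be on a shortest route through the required cells.
Route from (5,1): 2× up (reaching (3,1)), 2× right (reaching (3,3)), 2× up (reaching (1,3)) — 6 moves in all.
Check: all required cells visited; 6 ≤ 6 moves.

(5,1), (4,1), (3,1), (3,2), (3,3), (2,3), (1,3)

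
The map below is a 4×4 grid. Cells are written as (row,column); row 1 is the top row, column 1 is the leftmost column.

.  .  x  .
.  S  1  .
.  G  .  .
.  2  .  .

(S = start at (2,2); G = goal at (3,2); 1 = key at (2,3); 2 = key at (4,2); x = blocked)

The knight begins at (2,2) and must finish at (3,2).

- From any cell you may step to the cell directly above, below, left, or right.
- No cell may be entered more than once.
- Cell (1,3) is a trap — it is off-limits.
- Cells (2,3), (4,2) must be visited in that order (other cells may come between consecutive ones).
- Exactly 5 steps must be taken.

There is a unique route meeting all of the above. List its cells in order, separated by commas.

(2,2), (2,3), (3,3), (4,3), (4,2), (3,2)

The waypoints must appear in the order (2,3), (4,2), with no cell reused.
Route from (2,2): right 1 to (2,3), down 2 to (4,3), left 1 to (4,2), up 1 to (3,2) — 5 moves in all.
Check: order respected (1 at step 1, 2 at step 4); 5 moves as required.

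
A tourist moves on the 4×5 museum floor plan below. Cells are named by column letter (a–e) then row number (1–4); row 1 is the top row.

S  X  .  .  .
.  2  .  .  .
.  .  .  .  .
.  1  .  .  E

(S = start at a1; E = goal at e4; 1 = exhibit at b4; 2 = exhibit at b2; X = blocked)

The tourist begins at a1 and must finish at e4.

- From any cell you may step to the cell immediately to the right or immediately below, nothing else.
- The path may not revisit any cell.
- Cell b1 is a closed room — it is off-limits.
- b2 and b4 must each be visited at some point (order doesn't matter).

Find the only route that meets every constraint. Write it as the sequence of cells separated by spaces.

Moves only go right or down, so the column and row indices never decrease.
Route from a1: down to a2, right to b2, 2× down (reaching b4), 3× right (reaching e4) — 7 moves in all.
Check: all required cells visited.

a1 a2 b2 b3 b4 c4 d4 e4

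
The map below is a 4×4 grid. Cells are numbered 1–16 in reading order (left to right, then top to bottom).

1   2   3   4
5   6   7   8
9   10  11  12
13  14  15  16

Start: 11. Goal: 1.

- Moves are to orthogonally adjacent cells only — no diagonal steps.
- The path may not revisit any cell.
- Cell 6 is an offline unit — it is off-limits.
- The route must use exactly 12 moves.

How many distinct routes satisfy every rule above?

4

Need simple routes of exactly 12 moves from 11 to 1 (Manhattan distance 4, so 4 moves are spent on a detour and 4 undoing it).
Enumerating: 11 7 3 4 8 12 16 15 14 10 9 5 1 | 11 7 3 4 8 12 16 15 14 13 9 5 1 | 11 10 9 13 14 15 16 12 8 4 3 2 1 | 11 10 9 13 14 15 16 12 8 7 3 2 1.
That gives 4 routes.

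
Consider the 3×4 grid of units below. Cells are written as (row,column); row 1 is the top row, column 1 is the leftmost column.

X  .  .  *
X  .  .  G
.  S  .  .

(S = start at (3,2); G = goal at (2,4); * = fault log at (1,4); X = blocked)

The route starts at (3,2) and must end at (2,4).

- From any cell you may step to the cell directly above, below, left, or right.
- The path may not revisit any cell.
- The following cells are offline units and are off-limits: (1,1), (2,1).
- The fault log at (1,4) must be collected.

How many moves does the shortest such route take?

5

Any route passes through (1,4) somewhere between (3,2) and (2,4). Summing Manhattan distances along the two legs ((3,2) → (1,4) → (2,4)) gives a lower bound of 4 + 1 = 5 moves.
A route of 5 moves achieves this: (3,2) → (2,2) → (1,2) → (1,3) → (1,4) → (2,4).
Since 5 matches the lower bound, it is optimal.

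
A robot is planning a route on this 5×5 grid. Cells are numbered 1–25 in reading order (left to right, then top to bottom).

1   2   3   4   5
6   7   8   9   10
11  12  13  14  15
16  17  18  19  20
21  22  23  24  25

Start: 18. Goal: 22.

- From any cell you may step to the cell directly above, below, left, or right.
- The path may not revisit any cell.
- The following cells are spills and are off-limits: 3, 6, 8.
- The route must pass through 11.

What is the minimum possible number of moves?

Any route passes through 11 somewhere between 18 and 22. Summing Manhattan distances along the two legs (18 → 11 → 22) gives a lower bound of 3 + 3 = 6 moves.
A route of 6 moves achieves this: 18 → 13 → 12 → 11 → 16 → 21 → 22.
Since 6 matches the lower bound, it is optimal.

6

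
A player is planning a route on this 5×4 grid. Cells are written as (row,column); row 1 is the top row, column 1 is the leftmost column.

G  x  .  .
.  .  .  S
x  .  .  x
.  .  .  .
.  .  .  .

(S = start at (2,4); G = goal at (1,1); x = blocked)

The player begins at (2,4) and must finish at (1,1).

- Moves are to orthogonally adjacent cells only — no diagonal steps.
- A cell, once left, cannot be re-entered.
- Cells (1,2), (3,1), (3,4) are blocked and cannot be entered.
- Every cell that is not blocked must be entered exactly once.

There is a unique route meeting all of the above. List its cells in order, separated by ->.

(2,4) -> (1,4) -> (1,3) -> (2,3) -> (3,3) -> (4,3) -> (4,4) -> (5,4) -> (5,3) -> (5,2) -> (5,1) -> (4,1) -> (4,2) -> (3,2) -> (2,2) -> (2,1) -> (1,1)

Need to visit all 17 open cells exactly once, starting at (2,4) and ending at (1,1).
Cell (5,4) has only two open neighbours ((4,4) and (5,3)), so the path must pass straight through it: one of those is the cell it's entered from and the other is where it exits.
Route from (2,4): up to (1,4), left to (1,3), 3× down (reaching (4,3)), right to (4,4), down to (5,4), 3× left (reaching (5,1)), up to (4,1), right to (4,2), 2× up (reaching (2,2)), left to (2,1), up to (1,1) — 16 moves in all.
Check: all 17 open cells covered.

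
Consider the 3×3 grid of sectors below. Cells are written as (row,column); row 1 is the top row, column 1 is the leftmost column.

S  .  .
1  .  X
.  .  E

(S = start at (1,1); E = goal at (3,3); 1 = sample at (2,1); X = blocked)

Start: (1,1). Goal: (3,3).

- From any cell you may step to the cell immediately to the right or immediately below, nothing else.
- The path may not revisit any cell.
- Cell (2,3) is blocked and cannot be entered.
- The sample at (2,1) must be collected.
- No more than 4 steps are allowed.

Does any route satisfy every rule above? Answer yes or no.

One route that works: (1,1) → (2,1) → (3,1) → (3,2) → (3,3).

yes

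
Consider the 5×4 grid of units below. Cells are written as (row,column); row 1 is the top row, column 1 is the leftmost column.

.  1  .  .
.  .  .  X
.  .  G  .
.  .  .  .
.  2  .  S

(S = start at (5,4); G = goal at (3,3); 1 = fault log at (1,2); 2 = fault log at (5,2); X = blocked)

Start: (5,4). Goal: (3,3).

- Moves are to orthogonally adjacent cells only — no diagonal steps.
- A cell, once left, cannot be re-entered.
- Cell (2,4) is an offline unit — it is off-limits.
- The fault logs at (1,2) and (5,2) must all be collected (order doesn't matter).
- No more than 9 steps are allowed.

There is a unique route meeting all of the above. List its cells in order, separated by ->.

Any route must reach (1,2) and (5,2) and still end at (3,3) within 9 moves, so the order of the required stops is forced.
Route from (5,4): 2× left (reaching (5,2)), 4× up (reaching (1,2)), right to (1,3), 2× down (reaching (3,3)) — 9 moves in all.
Check: all required cells visited; 9 ≤ 9 moves.

(5,4) -> (5,3) -> (5,2) -> (4,2) -> (3,2) -> (2,2) -> (1,2) -> (1,3) -> (2,3) -> (3,3)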